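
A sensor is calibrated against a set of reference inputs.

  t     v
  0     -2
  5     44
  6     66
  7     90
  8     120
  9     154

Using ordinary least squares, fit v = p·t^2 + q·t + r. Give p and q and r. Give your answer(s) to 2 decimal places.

From the data, Σt^2·t^2 = 14979, Σt^2·t = 1925, Σt^2 = 255, Σt·t = 255, Σt = 35, Σ1 = 6.
And Σt^2·v = 28040, Σt·v = 3592, Σv = 472.
XᵀX·[p, q, r]ᵀ = Xᵀv becomes [[14979, 1925, 255]; [1925, 255, 35]; [255, 35, 6]]·[p, q, r]ᵀ = [28040, 3592, 472]ᵀ.
Solving the 3×3 system (Gaussian elimination) gives p = 2905/1434, q = -2239/2390, r = -1409/717.

p = 2.03, q = -0.94, r = -1.97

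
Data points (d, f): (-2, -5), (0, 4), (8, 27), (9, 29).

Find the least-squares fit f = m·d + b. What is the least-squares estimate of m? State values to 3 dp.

m = 3.027

Forming XᵀX = [[149, 15]; [15, 4]] and Xᵀf = [487, 55]ᵀ gives XᵀX·[m, b]ᵀ = Xᵀf.
Δ = 149·4 − 15² = 371.
m = (487·4 − 15·55)/371 = 1123/371; b = (149·55 − 15·487)/371 = 890/371.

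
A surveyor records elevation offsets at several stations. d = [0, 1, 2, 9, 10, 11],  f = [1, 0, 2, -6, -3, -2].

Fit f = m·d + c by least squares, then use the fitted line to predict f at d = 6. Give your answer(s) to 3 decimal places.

Setting ∂/∂m … = 0 gives: 307·m + 33·c = -102;  33·m + 6·c = -8.
Δ = 307·6 − 33² = 753.
m = ((-102)·6 − 33·(-8))/753 = -116/251; c = (307·(-8) − 33·(-102))/753 = 910/753.
At d = 6: f̂ = (-116/251)·(6) + (910/753)·(1) = -1178/753.

f̂ = -1.564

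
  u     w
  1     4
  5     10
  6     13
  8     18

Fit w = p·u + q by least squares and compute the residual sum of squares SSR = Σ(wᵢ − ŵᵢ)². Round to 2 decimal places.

Compute the Gram sums: Σu·u = 126, Σu = 20, Σ1 = 4.
Moment sums: Σu·w = 276, Σw = 45.
Determinant 126·4 − 20² = 104.
p = (276·4 − 20·45)/104 = 51/26; q = (126·45 − 20·276)/104 = 75/52.
Residuals: 31/52, -5/4, -11/52, 45/52; SSR = 141/52.

SSR = 2.71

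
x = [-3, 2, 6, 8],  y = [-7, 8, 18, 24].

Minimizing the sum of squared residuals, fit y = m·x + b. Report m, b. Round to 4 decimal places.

Entries of AᵀA: Σx·x = 113, Σx = 13, Σ1 = 4.
Moment sums: Σx·y = 337, Σy = 43.
AᵀA·[m, b]ᵀ = Aᵀy becomes [[113, 13]; [13, 4]]·[m, b]ᵀ = [337, 43]ᵀ.
Determinant 113·4 − 13² = 283.
m = (337·4 − 13·43)/283 = 789/283; b = (113·43 − 13·337)/283 = 478/283.

m = 2.7880, b = 1.6890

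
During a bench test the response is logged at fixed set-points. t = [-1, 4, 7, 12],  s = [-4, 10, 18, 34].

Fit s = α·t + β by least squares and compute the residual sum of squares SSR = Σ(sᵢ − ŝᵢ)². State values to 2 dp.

Setting ∂/∂α … = 0 gives: 210·α + 22·β = 578;  22·α + 4·β = 58.
Eliminating β: 4·(row 1) − 22·(row 2) gives 356·α = 4·578 − 22·58 = 1036, so α = 259/89.
Then β = (58 − 22·(259/89))/4 = -134/89.
Residuals: 37/89, -12/89, -77/89, 52/89; SSR = 114/89.

SSR = 1.28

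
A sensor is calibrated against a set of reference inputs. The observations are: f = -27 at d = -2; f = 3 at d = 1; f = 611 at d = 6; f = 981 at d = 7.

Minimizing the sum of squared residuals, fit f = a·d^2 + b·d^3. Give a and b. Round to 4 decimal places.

a = -0.9984, b = 3.0005

From the data, Σd^2·d^2 = 3714, Σd^2·d^3 = 24552, Σd^3·d^3 = 164370.
For Mᵀf: Σd^2·f = 69960, Σd^3·f = 468678.
So MᵀM·[a, b]ᵀ = Mᵀf: [[3714, 24552]; [24552, 164370]]·[a, b]ᵀ = [69960, 468678]ᵀ.
det = 3714·164370 − 24552² = 7669476.
a = (69960·164370 − 24552·468678)/7669476 = -212696/213041; b = (3714·468678 − 24552·69960)/7669476 = 639227/213041.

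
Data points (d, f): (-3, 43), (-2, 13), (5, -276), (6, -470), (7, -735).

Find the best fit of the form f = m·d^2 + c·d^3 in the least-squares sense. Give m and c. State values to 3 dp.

With design matrix A, AᵀA = [[4419, 27433]; [27433, 180723]] and Aᵀf = [-59396, -389390]ᵀ.
det = 4419·180723 − 27433² = 46045448.
m = ((-59396)·180723 − 27433·(-389390))/46045448 = -26043719/23022724; c = (4419·(-389390) − 27433·(-59396))/46045448 = -45651971/23022724.

m = -1.131, c = -1.983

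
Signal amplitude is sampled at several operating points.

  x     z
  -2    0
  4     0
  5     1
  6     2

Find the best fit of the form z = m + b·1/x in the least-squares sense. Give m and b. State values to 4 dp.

m = 0.7155, b = 1.1830

From the data, Σ1 = 4, Σ1/x = 7/60, Σ1/x·1/x = 1369/3600.
Right-hand side: Σz = 3, Σ1/x·z = 8/15.
Normal equations: [[4, 7/60]; [7/60, 1369/3600]]·[m, b]ᵀ = [3, 8/15]ᵀ.
det = 4·(1369/3600) − (7/60)² = 603/400.
m = (3·(1369/3600) − (7/60)·(8/15))/(603/400) = 3883/5427; b = (4·(8/15) − (7/60)·3)/(603/400) = 2140/1809.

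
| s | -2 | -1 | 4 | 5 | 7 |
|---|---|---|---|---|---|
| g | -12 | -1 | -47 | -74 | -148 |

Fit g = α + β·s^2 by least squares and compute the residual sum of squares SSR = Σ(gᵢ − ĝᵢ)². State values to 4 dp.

The normal equations are: 5·α + 95·β = -282;  95·α + 3299·β = -9903.
(Σ1 = 5, Σs^2 = 95, Σs^2·s^2 = 3299, Σg = -282, Σs^2·g = -9903.)
Δ = 5·3299 − 95² = 7470.
α = ((-282)·3299 − 95·(-9903))/7470 = 1163/830; β = (5·(-9903) − 95·(-282))/7470 = -505/166.
Residuals: -1023/830, 266/415, 227/830, 271/415, -139/415; SSR = 2111/830.

SSR = 2.5434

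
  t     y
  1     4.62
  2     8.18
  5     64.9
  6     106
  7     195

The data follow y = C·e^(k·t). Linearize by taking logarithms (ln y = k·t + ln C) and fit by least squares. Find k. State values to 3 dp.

k = 0.633

Linearized form: ln y = k·t + ln C. From the 5 transformed points,
Σt = 21.0000, Σ(t)² = 115.0000, Σln y = 17.7414, Σt·ln y = 91.4896.
Equations: 115.0000·k + 21.0000·ln C = 91.4896;  21.0000·k + 5·ln C = 17.7414.
Δ = 115.0000·5 − (21.0000)² = 134.0000; k = (91.4896·5 − 21.0000·17.7414)/134.0000 = 0.63343, ln C = (115.0000·17.7414 − 21.0000·91.4896)/134.0000 = 0.88788.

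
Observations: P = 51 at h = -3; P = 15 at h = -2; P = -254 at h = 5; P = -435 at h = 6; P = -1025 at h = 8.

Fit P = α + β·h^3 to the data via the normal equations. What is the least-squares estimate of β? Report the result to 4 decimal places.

β = -1.9980

Normal-equation sums: Σ1 = 5, Σh^3 = 818, Σh^3·h^3 = 325218.
For XᵀP: ΣP = -1648, Σh^3·P = -652007.
So XᵀX·[α, β]ᵀ = XᵀP: [[5, 818]; [818, 325218]]·[α, β]ᵀ = [-1648, -652007]ᵀ.
Eliminating β: 325218·(row 1) − 818·(row 2) gives 956966·α = 325218·(-1648) − 818·(-652007) = -2617538, so α = -1308769/478483.
Then β = ((-652007) − 818·(-1308769/478483))/325218 = -1911971/956966.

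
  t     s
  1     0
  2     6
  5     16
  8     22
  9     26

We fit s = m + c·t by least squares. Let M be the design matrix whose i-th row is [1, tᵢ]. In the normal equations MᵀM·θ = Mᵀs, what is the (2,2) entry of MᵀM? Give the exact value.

Row 2 ↔ basis t, column 2 ↔ basis t, so (MᵀM)_{2,2} = Σᵢ (t)·(t) = (1)·(1) + (2)·(2) + (5)·(5) + (8)·(8) + (9)·(9) = 175.

175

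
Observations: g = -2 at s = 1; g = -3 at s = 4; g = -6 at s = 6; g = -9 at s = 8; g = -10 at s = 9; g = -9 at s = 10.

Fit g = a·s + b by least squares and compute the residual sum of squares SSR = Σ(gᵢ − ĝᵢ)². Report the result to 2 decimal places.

Sums needed: Σs·s = 298, Σs = 38, Σ1 = 6.
And Σs·g = -302, Σg = -39.
So XᵀX·[a, b]ᵀ = Xᵀg: [[298, 38]; [38, 6]]·[a, b]ᵀ = [-302, -39]ᵀ.
Eliminating b: 6·(row 1) − 38·(row 2) gives 344·a = 6·(-302) − 38·(-39) = -330, so a = -165/172.
Then b = ((-39) − 38·(-165/172))/6 = -73/172.
Residuals: -53/86, 217/172, 31/172, -155/172, -81/86, 175/172; SSR = 815/172.

SSR = 4.74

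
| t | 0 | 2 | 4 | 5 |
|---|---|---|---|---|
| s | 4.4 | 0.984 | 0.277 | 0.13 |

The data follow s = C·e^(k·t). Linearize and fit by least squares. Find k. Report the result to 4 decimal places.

k = -0.6954

Let Y = ln s. Fitting Y = k·t + ln C by least squares:
AᵀA = [[45.0000, 11.0000]; [11.0000, 4]], rhs = [-15.3683, -1.8585]ᵀ  (here Σt = 11.0000, Σ(t)² = 45.0000, Σln s = -1.8585, Σt·ln s = -15.3683).
Slope k = (n·Σt·ln s − Σt·Σln s)/(n·Σ(t)² − (Σt)²) = (4·-15.3683 − 11.0000·-1.8585)/59.0000 = -0.69542; ln C = (Σln s − k·Σt)/n = 1.44779.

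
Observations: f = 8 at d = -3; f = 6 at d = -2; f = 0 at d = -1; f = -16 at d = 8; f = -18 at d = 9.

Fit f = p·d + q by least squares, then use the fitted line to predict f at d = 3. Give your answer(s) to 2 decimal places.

Setting ∂/∂p … = 0 gives: 159·p + 11·q = -326;  11·p + 5·q = -20.
Δ = 159·5 − 11² = 674.
p = ((-326)·5 − 11·(-20))/674 = -705/337; q = (159·(-20) − 11·(-326))/674 = 203/337.
At d = 3: f̂ = (-705/337)·(3) + (203/337)·(1) = -1912/337.

f̂ = -5.67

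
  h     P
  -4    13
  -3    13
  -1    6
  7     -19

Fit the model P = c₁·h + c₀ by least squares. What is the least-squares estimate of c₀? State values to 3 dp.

The normal system AᵀA·[c₁, c₀]ᵀ = AᵀP is [[75, -1]; [-1, 4]]·[c₁, c₀]ᵀ = [-230, 13]ᵀ.
Determinant 75·4 − (-1)² = 299.
c₁ = ((-230)·4 − (-1)·13)/299 = -907/299; c₀ = (75·13 − (-1)·(-230))/299 = 745/299.

c₀ = 2.492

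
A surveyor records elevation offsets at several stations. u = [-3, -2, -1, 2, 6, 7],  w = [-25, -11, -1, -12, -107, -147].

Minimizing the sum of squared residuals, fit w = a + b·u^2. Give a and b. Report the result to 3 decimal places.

a = 1.361, b = -3.021

Normal-equation sums: Σ1 = 6, Σu^2 = 103, Σu^2·u^2 = 3811.
And Σw = -303, Σu^2·w = -11373.
det = 6·3811 − 103² = 12257.
a = ((-303)·3811 − 103·(-11373))/12257 = 162/119; b = (6·(-11373) − 103·(-303))/12257 = -37029/12257.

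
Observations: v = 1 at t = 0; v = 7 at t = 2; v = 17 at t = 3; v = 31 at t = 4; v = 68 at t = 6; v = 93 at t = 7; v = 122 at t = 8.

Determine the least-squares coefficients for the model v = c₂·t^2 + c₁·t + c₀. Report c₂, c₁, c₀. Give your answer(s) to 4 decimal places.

c₂ = 1.9461, c₁ = -0.4287, c₀ = 0.7798

The normal equations are: 8146·c₂ + 1170·c₁ + 178·c₀ = 15490;  1170·c₂ + 178·c₁ + 30·c₀ = 2224;  178·c₂ + 30·c₁ + 7·c₀ = 339.
Inverting the 3×3 Gram matrix, [c₂, c₁, c₀]ᵀ = [44791/23016, -3289/7672, 641/822]ᵀ.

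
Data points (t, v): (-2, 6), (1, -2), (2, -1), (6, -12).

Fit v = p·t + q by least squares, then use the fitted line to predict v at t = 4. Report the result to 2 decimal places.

The normal equations are: 45·p + 7·q = -88;  7·p + 4·q = -9.
(Σt·t = 45, Σt = 7, Σ1 = 4, Σt·v = -88, Σv = -9.)
det = 45·4 − 7² = 131.
p = ((-88)·4 − 7·(-9))/131 = -289/131; q = (45·(-9) − 7·(-88))/131 = 211/131.
At t = 4: v̂ = (-289/131)·(4) + (211/131)·(1) = -945/131.

v̂ = -7.21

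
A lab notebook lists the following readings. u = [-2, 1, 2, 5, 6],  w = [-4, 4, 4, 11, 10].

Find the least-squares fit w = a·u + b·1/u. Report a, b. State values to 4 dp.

The normal equations are: 70·a + 5·b = 135;  5·a + (1411/900)·b = 178/15.
(Σu·u = 70, Σu·1/u = 5, Σ1/u·1/u = 1411/900, Σu·w = 135, Σ1/u·w = 178/15.)
Eliminating b: (1411/900)·(row 1) − 5·(row 2) gives (7627/90)·a = (1411/900)·135 − 5·(178/15) = 9139/60, so a = 27417/15254.
Then b = ((178/15) − 5·(27417/15254))/(1411/900) = 14010/7627.

a = 1.7974, b = 1.8369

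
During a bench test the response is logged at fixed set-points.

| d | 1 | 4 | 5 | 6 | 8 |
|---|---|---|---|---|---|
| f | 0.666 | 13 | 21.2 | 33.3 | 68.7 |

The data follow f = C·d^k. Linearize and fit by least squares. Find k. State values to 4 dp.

k = 2.2042

Taking logs, ln f = k·ln d + ln C, so regress ln f on ln d.
Σln d = 6.8669, Σ(ln d)² = 12.0466, Σln f = 12.9478, Σln d·ln f = 23.5476.
Equations: 12.0466·k + 6.8669·ln C = 23.5476;  6.8669·k + 5·ln C = 12.9478.
Δ = 12.0466·5 − (6.8669)² = 13.0781; k = (23.5476·5 − 6.8669·12.9478)/13.0781 = 2.20418, ln C = (12.0466·12.9478 − 6.8669·23.5476)/13.0781 = -0.43763.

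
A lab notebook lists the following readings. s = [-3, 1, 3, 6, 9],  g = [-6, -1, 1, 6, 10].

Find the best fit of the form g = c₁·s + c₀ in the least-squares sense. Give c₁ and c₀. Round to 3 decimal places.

Normal-equation sums: Σs·s = 136, Σs = 16, Σ1 = 5.
Right-hand side: Σs·g = 146, Σg = 10.
Eliminating c₀: 5·(row 1) − 16·(row 2) gives 424·c₁ = 5·146 − 16·10 = 570, so c₁ = 285/212.
Then c₀ = (10 − 16·(285/212))/5 = -122/53.

c₁ = 1.344, c₀ = -2.302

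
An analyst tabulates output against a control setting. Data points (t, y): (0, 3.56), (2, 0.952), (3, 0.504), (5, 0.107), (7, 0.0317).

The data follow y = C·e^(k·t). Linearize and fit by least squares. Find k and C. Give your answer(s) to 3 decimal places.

k = -0.684, C = 3.654

Taking logs, ln y = k·t + ln C, so regress ln y on t.
Σt = 17.0000, Σ(t)² = 87.0000, Σln y = -5.1510, Σt·ln y = -37.4886.
Equations: 87.0000·k + 17.0000·ln C = -37.4886;  17.0000·k + 5·ln C = -5.1510.
Δ = 87.0000·5 − (17.0000)² = 146.0000; k = (-37.4886·5 − 17.0000·-5.1510)/146.0000 = -0.68409, ln C = (87.0000·-5.1510 − 17.0000·-37.4886)/146.0000 = 1.29570, so C = exp(1.29570) = 3.65354.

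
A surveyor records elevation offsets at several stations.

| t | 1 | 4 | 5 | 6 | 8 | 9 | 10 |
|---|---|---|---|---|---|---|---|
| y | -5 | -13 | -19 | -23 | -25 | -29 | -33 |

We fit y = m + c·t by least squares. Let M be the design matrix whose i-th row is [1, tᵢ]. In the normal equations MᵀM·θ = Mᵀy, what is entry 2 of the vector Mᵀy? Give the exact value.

-1081

Entry 2 ↔ basis t, so (Mᵀy)_{2} = Σᵢ (t)·yᵢ = (1)·(-5) + (4)·(-13) + (5)·(-19) + (6)·(-23) + (8)·(-25) + (9)·(-29) + (10)·(-33) = -1081.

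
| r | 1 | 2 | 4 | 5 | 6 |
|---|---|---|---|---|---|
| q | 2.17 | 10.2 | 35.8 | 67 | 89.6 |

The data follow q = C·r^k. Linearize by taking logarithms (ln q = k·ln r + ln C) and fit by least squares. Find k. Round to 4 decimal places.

Linearized form: ln q = k·ln r + ln C. From the 5 transformed points,
XᵀX = [[8.2030, 5.4806]; [5.4806, 5]], rhs = [21.3916, 15.3751]ᵀ  (here Σln r = 5.4806, Σ(ln r)² = 8.2030, Σln q = 15.3751, Σln r·ln q = 21.3916).
Slope k = (n·Σln r·ln q − Σln r·Σln q)/(n·Σ(ln r)² − (Σln r)²) = (5·21.3916 − 5.4806·15.3751)/10.9774 = 2.06723; ln C = (Σln q − k·Σln r)/n = 0.80908.

k = 2.0672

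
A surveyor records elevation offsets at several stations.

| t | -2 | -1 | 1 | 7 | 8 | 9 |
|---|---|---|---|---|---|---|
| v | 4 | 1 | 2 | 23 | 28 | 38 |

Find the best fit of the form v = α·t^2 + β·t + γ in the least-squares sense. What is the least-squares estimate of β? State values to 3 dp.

β = -0.261

Normal-equation sums: Σt^2·t^2 = 13076, Σt^2·t = 1576, Σt^2 = 200, Σt·t = 200, Σt = 22, Σ1 = 6.
And Σt^2·v = 6016, Σt·v = 720, Σv = 96.
Solving the 3×3 system (Gaussian elimination) gives α = 9728/20535, β = -5368/20535, γ = 216/185.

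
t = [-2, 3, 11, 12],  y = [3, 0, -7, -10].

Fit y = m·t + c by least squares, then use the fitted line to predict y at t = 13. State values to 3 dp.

Compute the Gram sums: Σt·t = 278, Σt = 24, Σ1 = 4.
And Σt·y = -203, Σy = -14.
AᵀA·[m, c]ᵀ = Aᵀy becomes [[278, 24]; [24, 4]]·[m, c]ᵀ = [-203, -14]ᵀ.
Eliminating c: 4·(row 1) − 24·(row 2) gives 536·m = 4·(-203) − 24·(-14) = -476, so m = -119/134.
Then c = ((-14) − 24·(-119/134))/4 = 245/134.
At t = 13: ŷ = (-119/134)·(13) + (245/134)·(1) = -651/67.

ŷ = -9.716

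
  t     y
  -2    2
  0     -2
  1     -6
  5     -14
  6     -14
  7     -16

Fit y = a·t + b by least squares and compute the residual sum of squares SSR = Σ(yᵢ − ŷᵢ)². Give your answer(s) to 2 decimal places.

Setting ∂/∂a … = 0 gives: 115·a + 17·b = -276;  17·a + 6·b = -50.
Determinant 115·6 − 17² = 401.
a = ((-276)·6 − 17·(-50))/401 = -806/401; b = (115·(-50) − 17·(-276))/401 = -1058/401.
Residuals: 248/401, 256/401, -542/401, -526/401, 280/401, 284/401; SSR = 2136/401.

SSR = 5.33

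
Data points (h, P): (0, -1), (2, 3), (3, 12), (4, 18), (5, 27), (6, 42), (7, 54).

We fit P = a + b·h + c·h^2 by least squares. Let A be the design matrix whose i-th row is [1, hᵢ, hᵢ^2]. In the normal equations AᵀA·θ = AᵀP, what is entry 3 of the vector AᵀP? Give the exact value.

5241

Entry 3 ↔ basis h^2, so (AᵀP)_{3} = Σᵢ (h^2)·Pᵢ = (0)·(-1) + (4)·(3) + (9)·(12) + (16)·(18) + (25)·(27) + (36)·(42) + (49)·(54) = 5241.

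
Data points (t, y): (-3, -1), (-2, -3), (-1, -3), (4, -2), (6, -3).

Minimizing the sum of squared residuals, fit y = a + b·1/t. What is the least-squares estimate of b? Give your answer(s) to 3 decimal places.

The normal system AᵀA·[a, b]ᵀ = Aᵀy is [[5, -17/12]; [-17/12, 209/144]]·[a, b]ᵀ = [-12, 23/6]ᵀ.
det = 5·(209/144) − (-17/12)² = 21/4.
a = ((-12)·(209/144) − (-17/12)·(23/6))/(21/4) = -863/378; b = (5·(23/6) − (-17/12)·(-12))/(21/4) = 26/63.

b = 0.413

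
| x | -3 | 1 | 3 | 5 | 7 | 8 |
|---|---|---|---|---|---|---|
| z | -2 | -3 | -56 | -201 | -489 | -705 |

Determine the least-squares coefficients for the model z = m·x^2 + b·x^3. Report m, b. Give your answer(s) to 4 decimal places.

m = -3.1258, b = -0.9840

The normal equations are: 7285·m + 52701·b = -74631;  52701·m + 396877·b = -555273.
(Σx^2·x^2 = 7285, Σx^2·x^3 = 52701, Σx^3·x^3 = 396877, Σx^2·z = -74631, Σx^3·z = -555273.)
Determinant 7285·396877 − 52701² = 113853544.
m = ((-74631)·396877 − 52701·(-555273))/113853544 = -177942507/56926772; b = (7285·(-555273) − 52701·(-74631))/113853544 = -56017737/56926772.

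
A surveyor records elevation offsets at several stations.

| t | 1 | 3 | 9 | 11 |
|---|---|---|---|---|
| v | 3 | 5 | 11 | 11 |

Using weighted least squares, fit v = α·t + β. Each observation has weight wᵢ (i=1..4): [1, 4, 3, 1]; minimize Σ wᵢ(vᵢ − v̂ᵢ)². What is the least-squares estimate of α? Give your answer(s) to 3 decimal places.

Forming AᵀWA = [[401, 51]; [51, 9]] and AᵀWv = [481, 67]ᵀ gives AᵀWA·[α, β]ᵀ = AᵀWv.
Determinant 401·9 − 51² = 1008.
α = (481·9 − 51·67)/1008 = 19/21; β = (401·67 − 51·481)/1008 = 146/63.

α = 0.905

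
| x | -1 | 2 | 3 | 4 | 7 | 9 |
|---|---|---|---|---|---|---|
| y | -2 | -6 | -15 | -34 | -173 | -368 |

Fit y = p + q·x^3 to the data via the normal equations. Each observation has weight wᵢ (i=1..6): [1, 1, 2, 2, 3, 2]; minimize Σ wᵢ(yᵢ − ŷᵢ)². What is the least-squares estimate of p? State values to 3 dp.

p = -1.651

Setting ∂/∂p … = 0 gives: 11·p + 2676·q = -1361;  2676·p + 1425544·q = -719769.
(Σwᵢ·1 = 11, Σwᵢ·x^3 = 2676, Σwᵢ·x^3·x^3 = 1425544, Σwᵢ·y = -1361, Σwᵢ·x^3·y = -719769.)
Determinant 11·1425544 − 2676² = 8520008.
p = ((-1361)·1425544 − 2676·(-719769))/8520008 = -3515885/2130002; q = (11·(-719769) − 2676·(-1361))/8520008 = -4275423/8520008.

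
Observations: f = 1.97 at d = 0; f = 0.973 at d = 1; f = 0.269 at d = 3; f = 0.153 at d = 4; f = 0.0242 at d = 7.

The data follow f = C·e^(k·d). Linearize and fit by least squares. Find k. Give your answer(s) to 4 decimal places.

Let Y = ln f. Fitting Y = k·d + ln C by least squares:
Over the data: Σd = 15.0000, Σ(d)² = 75.0000, Σln f = -6.2611, Σd·ln f = -37.5256.
Normal system: [[75.0000, 15.0000]; [15.0000, 5]]·[k, ln C]ᵀ = [-37.5256, -6.2611]ᵀ.
Δ = 75.0000·5 − (15.0000)² = 150.0000; k = (-37.5256·5 − 15.0000·-6.2611)/150.0000 = -0.62474, ln C = (75.0000·-6.2611 − 15.0000·-37.5256)/150.0000 = 0.62201.

k = -0.6247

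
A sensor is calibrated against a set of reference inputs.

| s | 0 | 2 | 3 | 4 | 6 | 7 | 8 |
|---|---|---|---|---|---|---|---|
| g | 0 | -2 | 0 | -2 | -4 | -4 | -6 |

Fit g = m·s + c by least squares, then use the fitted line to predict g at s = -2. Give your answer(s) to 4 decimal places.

AᵀA·[m, c]ᵀ = Aᵀg reads: 178·m + 30·c = -112;  30·m + 7·c = -18.
Δ = 178·7 − 30² = 346.
m = ((-112)·7 − 30·(-18))/346 = -122/173; c = (178·(-18) − 30·(-112))/346 = 78/173.
At s = -2: ĝ = (-122/173)·(-2) + (78/173)·(1) = 322/173.

ĝ = 1.8613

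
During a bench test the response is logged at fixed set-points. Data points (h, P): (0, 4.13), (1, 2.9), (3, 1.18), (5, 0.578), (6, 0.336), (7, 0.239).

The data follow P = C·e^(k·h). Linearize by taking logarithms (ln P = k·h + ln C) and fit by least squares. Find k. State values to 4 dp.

k = -0.4118

With ln Pᵢ as the transformed response and hᵢ as the regressor:
Sums: Σh = 22.0000, Σ(h)² = 120.0000, Σln P = -0.4216, Σh·ln P = -17.7426.
Normal system: [[120.0000, 22.0000]; [22.0000, 6]]·[k, ln C]ᵀ = [-17.7426, -0.4216]ᵀ.
Solving (det = 236.0000): k = -0.41178, ln C = 1.43959.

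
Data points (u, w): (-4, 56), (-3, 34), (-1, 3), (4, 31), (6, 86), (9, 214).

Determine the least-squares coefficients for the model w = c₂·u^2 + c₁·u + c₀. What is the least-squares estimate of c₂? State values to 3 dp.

Sums needed: Σu^2·u^2 = 8451, Σu^2·u = 917, Σu^2 = 159, Σu·u = 159, Σu = 11, Σ1 = 6.
Right-hand side: Σu^2·w = 22131, Σu·w = 2237, Σw = 424.
Normal equations: [[8451, 917, 159]; [917, 159, 11]; [159, 11, 6]]·[c₂, c₁, c₀]ᵀ = [22131, 2237, 424]ᵀ.
Row-reducing yields c₂ = 1798703/591168, c₁ = -629485/197056, c₀ = -1213795/295584.

c₂ = 3.043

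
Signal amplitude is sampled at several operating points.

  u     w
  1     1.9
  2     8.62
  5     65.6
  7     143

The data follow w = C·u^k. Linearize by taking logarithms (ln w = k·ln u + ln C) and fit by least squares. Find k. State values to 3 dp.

k = 2.217

With ln wᵢ as the transformed response and ln uᵢ as the regressor:
Over the data: Σln u = 4.2485, Σ(ln u)² = 6.8573, Σln w = 11.9424, Σln u·ln w = 17.8836.
Normal system: [[6.8573, 4.2485]; [4.2485, 4]]·[k, ln C]ᵀ = [17.8836, 11.9424]ᵀ.
Slope k = (n·Σln u·ln w − Σln u·Σln w)/(n·Σ(ln u)² − (Σln u)²) = (4·17.8836 − 4.2485·11.9424)/9.3795 = 2.21729; ln C = (Σln w − k·Σln u)/n = 0.63055.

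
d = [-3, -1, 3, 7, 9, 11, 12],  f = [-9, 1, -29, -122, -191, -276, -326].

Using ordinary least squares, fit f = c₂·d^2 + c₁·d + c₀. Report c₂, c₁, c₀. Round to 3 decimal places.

Sums needed: Σd^2·d^2 = 44502, Σd^2·d = 4130, Σd^2 = 414, Σd·d = 414, Σd = 38, Σ1 = 7.
And Σd^2·f = -102130, Σd·f = -9582, Σf = -952.
Row-reducing yields c₂ = -48087/24409, c₁ = -7534/2219, c₀ = -25734/24409.

c₂ = -1.970, c₁ = -3.395, c₀ = -1.054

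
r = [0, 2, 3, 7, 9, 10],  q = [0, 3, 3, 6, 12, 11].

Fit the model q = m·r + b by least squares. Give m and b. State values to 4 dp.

m = 1.1368, b = -0.0402

The normal equations are: 243·m + 31·b = 275;  31·m + 6·b = 35.
Eliminating b: 6·(row 1) − 31·(row 2) gives 497·m = 6·275 − 31·35 = 565, so m = 565/497.
Then b = (35 − 31·(565/497))/6 = -20/497.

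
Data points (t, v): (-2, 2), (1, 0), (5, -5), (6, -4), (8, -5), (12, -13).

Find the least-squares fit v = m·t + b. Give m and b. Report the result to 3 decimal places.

m = -1.000, b = 0.833

The normal system MᵀM·[m, b]ᵀ = Mᵀv is [[274, 30]; [30, 6]]·[m, b]ᵀ = [-249, -25]ᵀ.
Δ = 274·6 − 30² = 744.
m = ((-249)·6 − 30·(-25))/744 = -1; b = (274·(-25) − 30·(-249))/744 = 5/6.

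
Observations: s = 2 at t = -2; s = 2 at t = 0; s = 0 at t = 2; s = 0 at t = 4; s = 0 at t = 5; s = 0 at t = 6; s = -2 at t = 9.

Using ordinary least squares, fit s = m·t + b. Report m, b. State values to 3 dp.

Forming AᵀA = [[166, 24]; [24, 7]] and Aᵀs = [-22, 2]ᵀ gives AᵀA·[m, b]ᵀ = Aᵀs.
Eliminating b: 7·(row 1) − 24·(row 2) gives 586·m = 7·(-22) − 24·2 = -202, so m = -101/293.
Then b = (2 − 24·(-101/293))/7 = 430/293.

m = -0.345, b = 1.468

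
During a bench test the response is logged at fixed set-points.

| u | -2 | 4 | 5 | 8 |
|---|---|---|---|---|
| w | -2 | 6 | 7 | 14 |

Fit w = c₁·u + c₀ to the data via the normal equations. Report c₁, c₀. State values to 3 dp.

From the data, Σu·u = 109, Σu = 15, Σ1 = 4.
For Aᵀw: Σu·w = 175, Σw = 25.
Normal equations: [[109, 15]; [15, 4]]·[c₁, c₀]ᵀ = [175, 25]ᵀ.
Δ = 109·4 − 15² = 211.
c₁ = (175·4 − 15·25)/211 = 325/211; c₀ = (109·25 − 15·175)/211 = 100/211.

c₁ = 1.540, c₀ = 0.474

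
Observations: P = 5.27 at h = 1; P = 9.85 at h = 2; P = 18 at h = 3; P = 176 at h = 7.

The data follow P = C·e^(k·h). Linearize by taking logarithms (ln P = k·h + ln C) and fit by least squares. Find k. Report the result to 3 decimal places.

Taking logs, ln P = k·h + ln C, so regress ln P on h.
Σh = 13.0000, Σ(h)² = 63.0000, Σln P = 12.0104, Σh·ln P = 51.1015.
Normal system: [[63.0000, 13.0000]; [13.0000, 4]]·[k, ln C]ᵀ = [51.1015, 12.0104]ᵀ.
Slope k = (n·Σh·ln P − Σh·Σln P)/(n·Σ(h)² − (Σh)²) = (4·51.1015 − 13.0000·12.0104)/83.0000 = 0.58158; ln C = (Σln P − k·Σh)/n = 1.11245.

k = 0.582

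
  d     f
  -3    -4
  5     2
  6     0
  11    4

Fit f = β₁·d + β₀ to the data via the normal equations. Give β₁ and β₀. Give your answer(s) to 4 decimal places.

The normal system AᵀA·[β₁, β₀]ᵀ = Aᵀf is [[191, 19]; [19, 4]]·[β₁, β₀]ᵀ = [66, 2]ᵀ.
det = 191·4 − 19² = 403.
β₁ = (66·4 − 19·2)/403 = 226/403; β₀ = (191·2 − 19·66)/403 = -872/403.

β₁ = 0.5608, β₀ = -2.1638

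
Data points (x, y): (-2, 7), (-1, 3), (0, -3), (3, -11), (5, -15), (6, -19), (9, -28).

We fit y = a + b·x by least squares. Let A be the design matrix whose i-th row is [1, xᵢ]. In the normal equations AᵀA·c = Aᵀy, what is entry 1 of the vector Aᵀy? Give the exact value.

Entry 1 ↔ basis 1, so (Aᵀy)_{1} = Σᵢ yᵢ = (1)·(7) + (1)·(3) + (1)·(-3) + (1)·(-11) + (1)·(-15) + (1)·(-19) + (1)·(-28) = -66.

-66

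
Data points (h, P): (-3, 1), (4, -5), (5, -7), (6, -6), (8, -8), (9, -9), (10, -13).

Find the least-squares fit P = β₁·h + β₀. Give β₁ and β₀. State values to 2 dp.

With design matrix A, AᵀA = [[331, 39]; [39, 7]] and AᵀP = [-369, -47]ᵀ.
Δ = 331·7 − 39² = 796.
β₁ = ((-369)·7 − 39·(-47))/796 = -375/398; β₀ = (331·(-47) − 39·(-369))/796 = -583/398.

β₁ = -0.94, β₀ = -1.46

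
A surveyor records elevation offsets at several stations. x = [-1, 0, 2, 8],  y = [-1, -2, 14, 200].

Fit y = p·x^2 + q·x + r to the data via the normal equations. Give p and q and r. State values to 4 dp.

With design matrix A, AᵀA = [[4113, 519, 69]; [519, 69, 9]; [69, 9, 4]] and Aᵀy = [12855, 1629, 211]ᵀ.
Inverting the 3×3 Gram matrix, [p, q, r]ᵀ = [653/226, 2393/1130, -1049/565]ᵀ.

p = 2.8894, q = 2.1177, r = -1.8566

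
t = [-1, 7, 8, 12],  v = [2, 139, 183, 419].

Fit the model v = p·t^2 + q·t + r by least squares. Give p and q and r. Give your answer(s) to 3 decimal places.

The normal equations are: 27234·p + 2582·q + 258·r = 78861;  2582·p + 258·q + 26·r = 7463;  258·p + 26·q + 4·r = 743.
Solving the 3×3 system (Gaussian elimination) gives p = 46265/15469, q = -25443/30938, r = -28036/15469.

p = 2.991, q = -0.822, r = -1.812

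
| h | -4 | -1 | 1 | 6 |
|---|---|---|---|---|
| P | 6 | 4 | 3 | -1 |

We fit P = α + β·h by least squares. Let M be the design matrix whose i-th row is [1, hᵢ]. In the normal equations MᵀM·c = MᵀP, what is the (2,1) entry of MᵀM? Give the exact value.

Row 2 ↔ basis h, column 1 ↔ basis 1, so (MᵀM)_{2,1} = Σᵢ h = (-4)·(1) + (-1)·(1) + (1)·(1) + (6)·(1) = 2.

2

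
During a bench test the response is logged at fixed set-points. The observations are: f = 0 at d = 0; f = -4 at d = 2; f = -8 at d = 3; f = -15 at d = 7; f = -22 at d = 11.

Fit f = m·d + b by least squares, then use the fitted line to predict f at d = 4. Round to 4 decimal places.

Setting ∂/∂m … = 0 gives: 183·m + 23·b = -379;  23·m + 5·b = -49.
(Σd·d = 183, Σd = 23, Σ1 = 5, Σd·f = -379, Σf = -49.)
Determinant 183·5 − 23² = 386.
m = ((-379)·5 − 23·(-49))/386 = -384/193; b = (183·(-49) − 23·(-379))/386 = -125/193.
At d = 4: f̂ = (-384/193)·(4) + (-125/193)·(1) = -1661/193.

f̂ = -8.6062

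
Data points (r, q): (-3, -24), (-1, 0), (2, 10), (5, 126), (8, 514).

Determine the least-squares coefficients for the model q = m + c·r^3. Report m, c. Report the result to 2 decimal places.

The normal equations are: 5·m + 617·c = 626;  617·m + 278563·c = 279646.
(Σ1 = 5, Σr^3 = 617, Σr^3·r^3 = 278563, Σq = 626, Σr^3·q = 279646.)
Eliminating c: 278563·(row 1) − 617·(row 2) gives 1012126·m = 278563·626 − 617·279646 = 1838856, so m = 919428/506063.
Then c = (279646 − 617·(919428/506063))/278563 = 505994/506063.

m = 1.82, c = 1.00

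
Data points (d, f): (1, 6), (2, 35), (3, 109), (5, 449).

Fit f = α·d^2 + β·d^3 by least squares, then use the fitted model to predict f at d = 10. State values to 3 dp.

Forming MᵀM = [[723, 3401]; [3401, 16419]] and Mᵀf = [12352, 59354]ᵀ gives MᵀM·[α, β]ᵀ = Mᵀf.
Eliminating β: 16419·(row 1) − 3401·(row 2) gives 304136·α = 16419·12352 − 3401·59354 = 944534, so α = 472267/152068.
Then β = (59354 − 3401·(472267/152068))/16419 = 451895/152068.
At d = 10: f̂ = (472267/152068)·(100) + (451895/152068)·(1000) = 17825775/5431.

f̂ = 3282.227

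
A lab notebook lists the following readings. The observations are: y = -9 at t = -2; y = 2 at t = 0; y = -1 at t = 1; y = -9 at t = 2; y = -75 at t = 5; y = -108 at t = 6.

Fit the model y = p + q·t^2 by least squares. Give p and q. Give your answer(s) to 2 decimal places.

Entries of XᵀX: Σ1 = 6, Σt^2 = 70, Σt^2·t^2 = 1954.
Moment sums: Σy = -200, Σt^2·y = -5836.
So XᵀX·[p, q]ᵀ = Xᵀy: [[6, 70]; [70, 1954]]·[p, q]ᵀ = [-200, -5836]ᵀ.
Determinant 6·1954 − 70² = 6824.
p = ((-200)·1954 − 70·(-5836))/6824 = 2215/853; q = (6·(-5836) − 70·(-200))/6824 = -2627/853.

p = 2.60, q = -3.08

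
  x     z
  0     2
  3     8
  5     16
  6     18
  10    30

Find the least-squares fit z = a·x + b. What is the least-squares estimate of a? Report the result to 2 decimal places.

The normal system AᵀA·[a, b]ᵀ = Aᵀz is [[170, 24]; [24, 5]]·[a, b]ᵀ = [512, 74]ᵀ.
Δ = 170·5 − 24² = 274.
a = (512·5 − 24·74)/274 = 392/137; b = (170·74 − 24·512)/274 = 146/137.

a = 2.86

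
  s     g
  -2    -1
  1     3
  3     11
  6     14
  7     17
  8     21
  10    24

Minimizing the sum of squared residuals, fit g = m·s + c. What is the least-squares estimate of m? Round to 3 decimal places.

Normal-equation sums: Σs·s = 263, Σs = 33, Σ1 = 7.
And Σs·g = 649, Σg = 89.
Normal equations: [[263, 33]; [33, 7]]·[m, c]ᵀ = [649, 89]ᵀ.
Eliminating c: 7·(row 1) − 33·(row 2) gives 752·m = 7·649 − 33·89 = 1606, so m = 803/376.
Then c = (89 − 33·(803/376))/7 = 995/376.

m = 2.136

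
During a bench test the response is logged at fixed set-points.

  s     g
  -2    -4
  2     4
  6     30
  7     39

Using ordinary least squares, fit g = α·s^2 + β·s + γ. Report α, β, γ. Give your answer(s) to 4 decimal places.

α = 0.5546, β = 2.0169, γ = -2.1992

The normal equations are: 3729·α + 559·β + 93·γ = 2991;  559·α + 93·β + 13·γ = 469;  93·α + 13·β + 4·γ = 69.
(Σs^2·s^2 = 3729, Σs^2·s = 559, Σs^2 = 93, Σs·s = 93, Σs = 13, Σ1 = 4, Σs^2·g = 2991, Σs·g = 469, Σg = 69.)
Inverting the 3×3 Gram matrix, [α, β, γ]ᵀ = [3769/6796, 13707/6796, -7473/3398]ᵀ.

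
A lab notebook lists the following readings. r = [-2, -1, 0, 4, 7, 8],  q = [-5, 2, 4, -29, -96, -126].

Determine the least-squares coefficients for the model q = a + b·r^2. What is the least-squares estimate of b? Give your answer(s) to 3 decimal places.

b = -2.030

Compute the Gram sums: Σ1 = 6, Σr^2 = 134, Σr^2·r^2 = 6770.
Moment sums: Σq = -250, Σr^2·q = -13250.
Normal equations: [[6, 134]; [134, 6770]]·[a, b]ᵀ = [-250, -13250]ᵀ.
det = 6·6770 − 134² = 22664.
a = ((-250)·6770 − 134·(-13250))/22664 = 10375/2833; b = (6·(-13250) − 134·(-250))/22664 = -5750/2833.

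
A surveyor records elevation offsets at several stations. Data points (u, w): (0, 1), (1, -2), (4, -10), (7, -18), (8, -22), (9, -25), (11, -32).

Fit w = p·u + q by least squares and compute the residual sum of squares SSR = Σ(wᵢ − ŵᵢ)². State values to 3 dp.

SSR = 3.029

XᵀX·[p, q]ᵀ = Xᵀw reads: 332·p + 40·q = -921;  40·p + 7·q = -108.
Determinant 332·7 − 40² = 724.
p = ((-921)·7 − 40·(-108))/724 = -2127/724; q = (332·(-108) − 40·(-921))/724 = 246/181.
Residuals: -65/181, -305/724, 71/181, 873/724, 26/181, 59/724, -755/724; SSR = 2193/724.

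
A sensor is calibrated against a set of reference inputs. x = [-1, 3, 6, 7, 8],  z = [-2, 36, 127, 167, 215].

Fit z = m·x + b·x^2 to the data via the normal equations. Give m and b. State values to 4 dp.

Setting ∂/∂m … = 0 gives: 159·m + 1097·b = 3761;  1097·m + 7875·b = 26837.
Δ = 159·7875 − 1097² = 48716.
m = (3761·7875 − 1097·26837)/48716 = 88843/24358; b = (159·26837 − 1097·3761)/48716 = 70633/24358.

m = 3.6474, b = 2.8998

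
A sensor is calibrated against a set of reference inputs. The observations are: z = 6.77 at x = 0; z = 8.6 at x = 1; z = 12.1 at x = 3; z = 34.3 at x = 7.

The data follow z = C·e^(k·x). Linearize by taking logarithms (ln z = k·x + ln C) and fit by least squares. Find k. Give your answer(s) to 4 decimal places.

k = 0.2304

Taking logs, ln z = k·x + ln C, so regress ln z on x.
Sums: Σx = 11.0000, Σ(x)² = 59.0000, Σln z = 10.0926, Σx·ln z = 34.3774.
Normal system: [[59.0000, 11.0000]; [11.0000, 4]]·[k, ln C]ᵀ = [34.3774, 10.0926]ᵀ.
Δ = 59.0000·4 − (11.0000)² = 115.0000; k = (34.3774·4 − 11.0000·10.0926)/115.0000 = 0.23036, ln C = (59.0000·10.0926 − 11.0000·34.3774)/115.0000 = 1.88968.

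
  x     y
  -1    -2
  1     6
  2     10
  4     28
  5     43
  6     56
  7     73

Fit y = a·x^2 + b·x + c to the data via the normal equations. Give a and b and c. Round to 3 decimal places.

Normal-equation sums: Σx^2·x^2 = 4596, Σx^2·x = 756, Σx^2 = 132, Σx·x = 132, Σx = 24, Σ1 = 7.
Right-hand side: Σx^2·y = 7160, Σx·y = 1202, Σy = 214.
MᵀM·[a, b, c]ᵀ = Mᵀy becomes [[4596, 756, 132]; [756, 132, 24]; [132, 24, 7]]·[a, b, c]ᵀ = [7160, 1202, 214]ᵀ.
Row-reducing yields a = 3863/3696, b = 11237/3696, c = 135/308.

a = 1.045, b = 3.040, c = 0.438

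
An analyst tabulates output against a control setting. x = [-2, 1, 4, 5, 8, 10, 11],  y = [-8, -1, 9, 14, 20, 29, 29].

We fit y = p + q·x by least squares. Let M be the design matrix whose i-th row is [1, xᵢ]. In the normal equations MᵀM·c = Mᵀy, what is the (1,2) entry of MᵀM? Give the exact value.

37

Row 1 ↔ basis 1, column 2 ↔ basis x, so (MᵀM)_{1,2} = Σᵢ x = (1)·(-2) + (1)·(1) + (1)·(4) + (1)·(5) + (1)·(8) + (1)·(10) + (1)·(11) = 37.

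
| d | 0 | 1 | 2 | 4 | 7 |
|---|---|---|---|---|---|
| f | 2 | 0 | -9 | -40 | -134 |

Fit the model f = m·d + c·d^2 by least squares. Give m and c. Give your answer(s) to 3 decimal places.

m = 2.017, c = -3.022

With design matrix A, AᵀA = [[70, 416]; [416, 2674]] and Aᵀf = [-1116, -7242]ᵀ.
det = 70·2674 − 416² = 14124.
m = ((-1116)·2674 − 416·(-7242))/14124 = 2374/1177; c = (70·(-7242) − 416·(-1116))/14124 = -3557/1177.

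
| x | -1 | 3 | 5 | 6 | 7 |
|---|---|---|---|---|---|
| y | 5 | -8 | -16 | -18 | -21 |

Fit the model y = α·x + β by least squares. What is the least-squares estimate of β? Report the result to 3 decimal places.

AᵀA·[α, β]ᵀ = Aᵀy reads: 120·α + 20·β = -364;  20·α + 5·β = -58.
Determinant 120·5 − 20² = 200.
α = ((-364)·5 − 20·(-58))/200 = -33/10; β = (120·(-58) − 20·(-364))/200 = 8/5.

β = 1.600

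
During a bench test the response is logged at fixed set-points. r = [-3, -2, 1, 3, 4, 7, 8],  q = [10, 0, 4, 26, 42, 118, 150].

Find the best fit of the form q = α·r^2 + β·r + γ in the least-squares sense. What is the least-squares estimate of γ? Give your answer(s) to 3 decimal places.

γ = -1.003

Forming XᵀX = [[6932, 912, 152]; [912, 152, 18]; [152, 18, 7]] and Xᵀq = [16382, 2246, 350]ᵀ gives XᵀX·[α, β, γ]ᵀ = Xᵀq.
Row-reducing yields α = 198559/98266, β = 272323/98266, γ = -49263/49133.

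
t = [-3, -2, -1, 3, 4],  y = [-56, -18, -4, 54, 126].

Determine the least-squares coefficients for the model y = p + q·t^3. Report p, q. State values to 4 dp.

Forming AᵀA = [[5, 55]; [55, 5619]] and Aᵀy = [102, 11182]ᵀ gives AᵀA·[p, q]ᵀ = Aᵀy.
Eliminating q: 5619·(row 1) − 55·(row 2) gives 25070·p = 5619·102 − 55·11182 = -41872, so p = -20936/12535.
Then q = (11182 − 55·(-20936/12535))/5619 = 5030/2507.

p = -1.6702, q = 2.0064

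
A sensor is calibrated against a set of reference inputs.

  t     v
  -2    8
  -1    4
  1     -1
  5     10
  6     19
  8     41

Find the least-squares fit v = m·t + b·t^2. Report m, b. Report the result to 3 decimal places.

XᵀX·[m, b]ᵀ = Xᵀv reads: 131·m + 845·b = 471;  845·m + 6035·b = 3593.
Eliminating b: 6035·(row 1) − 845·(row 2) gives 76560·m = 6035·471 − 845·3593 = -193600, so m = -220/87.
Then b = (3593 − 845·(-220/87))/6035 = 413/435.

m = -2.529, b = 0.949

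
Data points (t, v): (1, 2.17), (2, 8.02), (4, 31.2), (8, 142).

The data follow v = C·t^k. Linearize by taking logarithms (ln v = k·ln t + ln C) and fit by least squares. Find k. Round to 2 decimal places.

k = 2.01

Taking logs, ln v = k·ln t + ln C, so regress ln v on ln t.
AᵀA = [[6.7263, 4.1589]; [4.1589, 4]], rhs = [16.5179, 11.2529]ᵀ  (here Σln t = 4.1589, Σ(ln t)² = 6.7263, Σln v = 11.2529, Σln t·ln v = 16.5179).
Slope k = (n·Σln t·ln v − Σln t·Σln v)/(n·Σ(ln t)² − (Σln t)²) = (4·16.5179 − 4.1589·11.2529)/9.6091 = 2.00560; ln C = (Σln v − k·Σln t)/n = 0.72796.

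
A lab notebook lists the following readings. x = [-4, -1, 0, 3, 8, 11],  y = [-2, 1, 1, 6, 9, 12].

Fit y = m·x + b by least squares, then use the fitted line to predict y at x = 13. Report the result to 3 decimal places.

Forming MᵀM = [[211, 17]; [17, 6]] and Mᵀy = [229, 27]ᵀ gives MᵀM·[m, b]ᵀ = Mᵀy.
Δ = 211·6 − 17² = 977.
m = (229·6 − 17·27)/977 = 915/977; b = (211·27 − 17·229)/977 = 1804/977.
At x = 13: ŷ = (915/977)·(13) + (1804/977)·(1) = 13699/977.

ŷ = 14.021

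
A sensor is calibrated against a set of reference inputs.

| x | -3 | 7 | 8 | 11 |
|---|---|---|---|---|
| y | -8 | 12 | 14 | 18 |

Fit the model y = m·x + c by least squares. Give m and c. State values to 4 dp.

m = 1.9052, c = -1.9549

From the data, Σx·x = 243, Σx = 23, Σ1 = 4.
Right-hand side: Σx·y = 418, Σy = 36.
Determinant 243·4 − 23² = 443.
m = (418·4 − 23·36)/443 = 844/443; c = (243·36 − 23·418)/443 = -866/443.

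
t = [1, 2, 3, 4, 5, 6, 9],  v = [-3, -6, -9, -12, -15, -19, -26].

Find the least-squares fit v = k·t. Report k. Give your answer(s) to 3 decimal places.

Normal-equation sums: Σt·t = 172.
Moment sums: Σt·v = -513.
Normal equations: [[172]]·[k]ᵀ = [-513]ᵀ.
k = (-513)/172 = -2.98256.

k = -2.983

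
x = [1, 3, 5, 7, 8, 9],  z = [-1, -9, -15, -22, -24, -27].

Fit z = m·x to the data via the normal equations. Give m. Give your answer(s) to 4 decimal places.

Normal-equation sums: Σx·x = 229.
Moment sums: Σx·z = -692.
So AᵀA·[m]ᵀ = Aᵀz: [[229]]·[m]ᵀ = [-692]ᵀ.
Hence m = -692 / 229 ≈ -3.02183.

m = -3.0218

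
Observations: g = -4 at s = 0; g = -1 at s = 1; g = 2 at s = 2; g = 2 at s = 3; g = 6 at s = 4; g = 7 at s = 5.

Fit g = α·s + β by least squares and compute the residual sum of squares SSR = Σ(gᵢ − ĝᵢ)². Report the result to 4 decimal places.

SSR = 3.4857

Forming MᵀM = [[55, 15]; [15, 6]] and Mᵀg = [68, 12]ᵀ gives MᵀM·[α, β]ᵀ = Mᵀg.
Δ = 55·6 − 15² = 105.
α = (68·6 − 15·12)/105 = 76/35; β = (55·12 − 15·68)/105 = -24/7.
Residuals: -4/7, 9/35, 38/35, -38/35, 26/35, -3/7; SSR = 122/35.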